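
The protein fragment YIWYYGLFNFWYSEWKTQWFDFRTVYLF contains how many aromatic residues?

14

The aromatic amino acids are Phe (F, benzyl), Trp (W, indole), and Tyr (Y, phenol).
Matching residues: Y1, W3, Y4, Y5, F8, F10, W11, Y12, W15, W19, F20, F22, Y26, F28.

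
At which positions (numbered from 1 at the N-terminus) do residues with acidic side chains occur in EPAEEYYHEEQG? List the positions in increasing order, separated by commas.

Aspartate (D) and glutamate (E) have carboxylic-acid side chains and are the acidic amino acids.
Matching residues: E1, E4, E5, E9, E10.

1, 4, 5, 9, 10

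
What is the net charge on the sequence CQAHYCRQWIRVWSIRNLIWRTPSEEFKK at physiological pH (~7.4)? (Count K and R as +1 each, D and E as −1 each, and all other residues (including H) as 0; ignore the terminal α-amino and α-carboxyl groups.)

Positive (K, R): R7, R11, R16, R21, K28, K29 → +6.
Negative (D, E): E25, E26 → −2.
Net charge = (+6) + (−2) = +4.

+4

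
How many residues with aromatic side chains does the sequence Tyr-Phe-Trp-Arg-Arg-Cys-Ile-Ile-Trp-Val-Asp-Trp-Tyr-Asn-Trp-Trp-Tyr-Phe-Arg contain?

10

Phenylalanine (F), tryptophan (W), and tyrosine (Y) have aromatic ring side chains.
Matching residues: Tyr1, Phe2, Trp3, Trp9, Trp12, Tyr13, Trp15, Trp16, Tyr17, Phe18.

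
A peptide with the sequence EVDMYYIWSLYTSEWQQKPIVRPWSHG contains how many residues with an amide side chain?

Asparagine (N) and glutamine (Q) have uncharged amide side chains.
Matching residues: Q16, Q17.

2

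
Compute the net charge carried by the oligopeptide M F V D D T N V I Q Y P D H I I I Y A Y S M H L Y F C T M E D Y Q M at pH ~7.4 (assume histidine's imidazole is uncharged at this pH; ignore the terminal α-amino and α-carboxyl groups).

-5

The side chains ionized at physiological pH are Lys/Arg (+1) and Asp/Glu (−1); with His treated as neutral, nothing else contributes.
Positive (K, R): none → +0.
Negative (D, E): D4, D5, D13, E30, D31 → −5.
Net charge = (+0) + (−5) = −5.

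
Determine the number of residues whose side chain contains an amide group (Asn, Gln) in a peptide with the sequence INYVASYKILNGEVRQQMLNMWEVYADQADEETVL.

Matching residues: N2, N11, Q16, Q17, N20, Q28.

6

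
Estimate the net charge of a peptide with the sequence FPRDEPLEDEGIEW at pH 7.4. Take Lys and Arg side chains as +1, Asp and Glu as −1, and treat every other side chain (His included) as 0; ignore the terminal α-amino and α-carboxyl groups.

Positive (K, R): R3 → +1.
Negative (D, E): D4, E5, E8, D9, E10, E13 → −6.
Net charge = (+1) + (−6) = −5.

-5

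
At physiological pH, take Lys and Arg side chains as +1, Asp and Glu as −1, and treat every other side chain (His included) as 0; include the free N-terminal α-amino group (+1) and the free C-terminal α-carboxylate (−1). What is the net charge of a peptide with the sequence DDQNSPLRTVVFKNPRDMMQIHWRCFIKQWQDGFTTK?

+2

Positive (K, R): R8, K13, R16, R24, K28, K37 → +6.
Negative (D, E): D1, D2, D17, D32 → −4.
The N-terminus (+1) and C-terminus (−1) cancel.
Net charge = (+6) + (−4) = +2.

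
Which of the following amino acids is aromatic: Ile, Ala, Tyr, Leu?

The aromatic amino acids are Phe (F, benzyl), Trp (W, indole), and Tyr (Y, phenol).
Of the listed options, only Tyr belongs to this group.

Tyr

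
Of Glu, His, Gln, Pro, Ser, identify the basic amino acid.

Lysine (K), arginine (R), and histidine (H) have basic, nitrogen-containing side chains.
Of the listed options, only His belongs to this group.

His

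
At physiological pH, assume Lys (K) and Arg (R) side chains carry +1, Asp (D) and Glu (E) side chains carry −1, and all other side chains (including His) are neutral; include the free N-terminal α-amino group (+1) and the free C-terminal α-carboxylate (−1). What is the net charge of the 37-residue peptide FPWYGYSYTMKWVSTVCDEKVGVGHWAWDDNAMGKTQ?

Positive (K, R): K11, K20, K35 → +3.
Negative (D, E): D18, E19, D29, D30 → −4.
The N-terminus (+1) and C-terminus (−1) cancel.
Net charge = (+3) + (−4) = −1.

-1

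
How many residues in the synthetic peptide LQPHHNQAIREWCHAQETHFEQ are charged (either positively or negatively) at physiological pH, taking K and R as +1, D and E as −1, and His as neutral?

4

Charged side chains at pH ~7.4: K, R (positive); D, E (negative).
Matching residues: R10, E11, E17, E21.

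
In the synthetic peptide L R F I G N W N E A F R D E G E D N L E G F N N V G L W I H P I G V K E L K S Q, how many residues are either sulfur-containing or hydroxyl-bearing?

Sulfur-containing: C, M. Hydroxyl-bearing: S, T, Y.
Sulfur-containing residues here: none (0).
Hydroxyl-bearing residues here: S39 (1).
The two groups share no amino acid, so total = 0 + 1 = 1.

1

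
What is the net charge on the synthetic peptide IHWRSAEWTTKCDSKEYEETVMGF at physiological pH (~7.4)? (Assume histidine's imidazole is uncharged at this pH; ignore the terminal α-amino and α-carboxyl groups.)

-2

At pH ~7.4 the Lys and Arg side chains are protonated (+1), the Asp and Glu side chains are deprotonated (−1), and with His taken as neutral all other side chains carry no charge.
Positive (K, R): R4, K11, K15 → +3.
Negative (D, E): E7, D13, E16, E18, E19 → −5.
Net charge = (+3) + (−5) = −2.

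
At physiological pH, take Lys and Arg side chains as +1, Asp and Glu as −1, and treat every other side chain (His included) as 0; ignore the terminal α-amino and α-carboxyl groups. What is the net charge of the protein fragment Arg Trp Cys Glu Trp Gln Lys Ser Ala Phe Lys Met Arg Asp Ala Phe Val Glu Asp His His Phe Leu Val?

0

Positive (K, R): Arg1, Lys7, Lys11, Arg13 → +4.
Negative (D, E): Glu4, Asp14, Glu18, Asp19 → −4.
Net charge = (+4) + (−4) = 0.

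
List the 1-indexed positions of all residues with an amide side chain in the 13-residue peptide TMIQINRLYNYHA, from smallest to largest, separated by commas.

4, 6, 10

Only N (asparagine) and Q (glutamine) carry a side-chain carboxamide.
Matching residues: Q4, N6, N10.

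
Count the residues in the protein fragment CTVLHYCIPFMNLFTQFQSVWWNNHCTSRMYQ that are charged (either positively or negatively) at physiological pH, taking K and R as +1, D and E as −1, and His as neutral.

1

Charged side chains at pH ~7.4: K, R (positive); D, E (negative).
Matching residues: R29.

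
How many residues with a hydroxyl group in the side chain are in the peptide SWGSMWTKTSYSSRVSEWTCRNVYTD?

12

The –OH-bearing residues are Ser, Thr (aliphatic alcohols), and Tyr (phenol).
Matching residues: S1, S4, T7, T9, S10, Y11, S12, S13, S16, T19, Y24, T25.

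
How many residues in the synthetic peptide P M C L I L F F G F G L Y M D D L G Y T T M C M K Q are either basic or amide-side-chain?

2

Basic: H, K, R. Amide-side-chain: N, Q.
Basic residues here: K25 (1).
Amide-side-chain residues here: Q26 (1).
The two groups share no amino acid, so total = 1 + 1 = 2.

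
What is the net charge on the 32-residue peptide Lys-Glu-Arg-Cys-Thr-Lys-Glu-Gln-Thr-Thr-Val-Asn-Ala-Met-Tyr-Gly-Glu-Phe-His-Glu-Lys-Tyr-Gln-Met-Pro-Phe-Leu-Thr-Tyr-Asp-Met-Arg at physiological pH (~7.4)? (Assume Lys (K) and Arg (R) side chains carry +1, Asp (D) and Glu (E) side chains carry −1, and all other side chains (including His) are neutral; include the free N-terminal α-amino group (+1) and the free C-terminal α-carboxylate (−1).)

Positive (K, R): Lys1, Arg3, Lys6, Lys21, Arg32 → +5.
Negative (D, E): Glu2, Glu7, Glu17, Glu20, Asp30 → −5.
The N-terminus (+1) and C-terminus (−1) cancel.
Net charge = (+5) + (−5) = 0.

0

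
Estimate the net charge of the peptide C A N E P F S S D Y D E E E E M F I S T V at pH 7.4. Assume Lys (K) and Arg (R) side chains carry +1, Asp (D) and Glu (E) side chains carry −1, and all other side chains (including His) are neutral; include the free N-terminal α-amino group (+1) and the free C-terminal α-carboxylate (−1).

Positive (K, R): none → +0.
Negative (D, E): E4, D9, D11, E12, E13, E14, E15 → −7.
The N-terminus (+1) and C-terminus (−1) cancel.
Net charge = (+0) + (−7) = −7.

-7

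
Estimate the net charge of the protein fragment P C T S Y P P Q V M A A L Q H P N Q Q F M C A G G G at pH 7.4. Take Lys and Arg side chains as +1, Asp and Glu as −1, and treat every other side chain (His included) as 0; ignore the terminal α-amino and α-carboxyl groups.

0

Positive (K, R): none → +0.
Negative (D, E): none → −0.
Net charge = (+0) + (−0) = 0.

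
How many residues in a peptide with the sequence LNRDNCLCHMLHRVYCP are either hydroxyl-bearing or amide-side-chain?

3

Hydroxyl-bearing: S, T, Y. Amide-side-chain: N, Q.
Hydroxyl-bearing residues here: Y15 (1).
Amide-side-chain residues here: N2, N5 (2).
The two groups share no amino acid, so total = 1 + 2 = 3.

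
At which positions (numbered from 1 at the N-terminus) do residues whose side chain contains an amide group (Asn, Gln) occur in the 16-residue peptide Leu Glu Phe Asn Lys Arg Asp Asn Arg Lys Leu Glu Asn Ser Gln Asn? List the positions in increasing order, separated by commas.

Matching residues: Asn4, Asn8, Asn13, Gln15, Asn16.

4, 8, 13, 15, 16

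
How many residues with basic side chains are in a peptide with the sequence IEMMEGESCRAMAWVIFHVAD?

Lysine (K), arginine (R), and histidine (H) have basic, nitrogen-containing side chains.
Matching residues: R10, H18.

2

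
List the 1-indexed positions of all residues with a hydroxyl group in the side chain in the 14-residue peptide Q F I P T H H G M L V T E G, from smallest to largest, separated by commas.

5, 12

S, T, and Y are the three residues with a side-chain hydroxyl.
Matching residues: T5, T12.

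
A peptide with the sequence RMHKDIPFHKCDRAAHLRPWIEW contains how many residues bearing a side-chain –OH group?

0

The –OH-bearing residues are Ser, Thr (aliphatic alcohols), and Tyr (phenol).
None of the 23 residues belong to this group.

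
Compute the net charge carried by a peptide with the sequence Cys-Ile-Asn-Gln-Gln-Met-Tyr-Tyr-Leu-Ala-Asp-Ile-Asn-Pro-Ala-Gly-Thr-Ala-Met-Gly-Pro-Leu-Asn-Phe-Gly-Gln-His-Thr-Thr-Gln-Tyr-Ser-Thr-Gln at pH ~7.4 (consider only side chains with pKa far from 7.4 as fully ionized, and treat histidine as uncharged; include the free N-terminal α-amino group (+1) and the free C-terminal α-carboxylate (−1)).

-1

Near pH 7.4, K and R contribute +1 each, D and E contribute −1 each, and every other side chain (His included, as stated) is uncharged.
Positive (K, R): none → +0.
Negative (D, E): Asp11 → −1.
The N-terminus (+1) and C-terminus (−1) cancel.
Net charge = (+0) + (−1) = −1.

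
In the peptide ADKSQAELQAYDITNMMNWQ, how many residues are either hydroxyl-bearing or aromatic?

4

Hydroxyl-bearing: S, T, Y. Aromatic: F, W, Y.
Hydroxyl-bearing residues here: S4, Y11, T14 (3).
Aromatic residues here: Y11, W19 (2).
Y is in both groups, so the 1 Y residue must not be double-counted.
Total = 3 + 2 − 1 = 4.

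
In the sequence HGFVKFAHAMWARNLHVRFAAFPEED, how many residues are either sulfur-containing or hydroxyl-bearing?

1

Sulfur-containing: C, M. Hydroxyl-bearing: S, T, Y.
Sulfur-containing residues here: M10 (1).
Hydroxyl-bearing residues here: none (0).
The two groups share no amino acid, so total = 1 + 0 = 1.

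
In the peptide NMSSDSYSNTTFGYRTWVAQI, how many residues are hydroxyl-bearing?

Serine (S), threonine (T), and tyrosine (Y) each carry a hydroxyl group on the side chain.
Matching residues: S3, S4, S6, Y7, S8, T10, T11, Y14, T16.

9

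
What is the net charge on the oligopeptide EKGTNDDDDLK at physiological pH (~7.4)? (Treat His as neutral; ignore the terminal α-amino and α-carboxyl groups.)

At pH ~7.4 the Lys and Arg side chains are protonated (+1), the Asp and Glu side chains are deprotonated (−1), and with His taken as neutral all other side chains carry no charge.
Positive (K, R): K2, K11 → +2.
Negative (D, E): E1, D6, D7, D8, D9 → −5.
Net charge = (+2) + (−5) = −3.

-3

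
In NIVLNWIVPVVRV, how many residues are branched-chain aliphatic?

The BCAAs are Val, Leu, and Ile — aliphatic side chains with a branch point.
Matching residues: I2, V3, L4, I7, V8, V10, V11, V13.

8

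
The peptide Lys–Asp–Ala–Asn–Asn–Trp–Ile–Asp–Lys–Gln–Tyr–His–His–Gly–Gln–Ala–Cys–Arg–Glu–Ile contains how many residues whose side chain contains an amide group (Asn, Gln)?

Matching residues: Asn4, Asn5, Gln10, Gln15.

4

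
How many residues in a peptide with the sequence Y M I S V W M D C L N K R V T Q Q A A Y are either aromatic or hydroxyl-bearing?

5

Aromatic: F, W, Y. Hydroxyl-bearing: S, T, Y.
Aromatic residues here: Y1, W6, Y20 (3).
Hydroxyl-bearing residues here: Y1, S4, T15, Y20 (4).
Y is in both groups, so the 2 Y residues must not be double-counted.
Total = 3 + 4 − 2 = 5.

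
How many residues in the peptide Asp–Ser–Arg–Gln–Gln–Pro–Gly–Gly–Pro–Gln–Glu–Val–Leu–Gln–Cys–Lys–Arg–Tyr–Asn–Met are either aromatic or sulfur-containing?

Aromatic: F, W, Y. Sulfur-containing: C, M.
Aromatic residues here: Tyr18 (1).
Sulfur-containing residues here: Cys15, Met20 (2).
The two groups share no amino acid, so total = 1 + 2 = 3.

3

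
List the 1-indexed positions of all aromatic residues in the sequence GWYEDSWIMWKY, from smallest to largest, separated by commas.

2, 3, 7, 10, 12

The aromatic amino acids are Phe (F, benzyl), Trp (W, indole), and Tyr (Y, phenol).
Matching residues: W2, Y3, W7, W10, Y12.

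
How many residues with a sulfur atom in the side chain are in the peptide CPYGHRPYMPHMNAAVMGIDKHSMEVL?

Cysteine (C, thiol) and methionine (M, thioether) are the two sulfur-containing amino acids.
Matching residues: C1, M9, M12, M17, M24.

5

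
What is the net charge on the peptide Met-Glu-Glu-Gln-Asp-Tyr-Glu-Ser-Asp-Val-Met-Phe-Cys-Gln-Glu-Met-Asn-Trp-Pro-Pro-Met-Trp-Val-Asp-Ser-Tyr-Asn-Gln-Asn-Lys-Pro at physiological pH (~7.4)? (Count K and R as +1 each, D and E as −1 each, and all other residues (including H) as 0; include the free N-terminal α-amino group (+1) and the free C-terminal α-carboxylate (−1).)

-6

Positive (K, R): Lys30 → +1.
Negative (D, E): Glu2, Glu3, Asp5, Glu7, Asp9, Glu15, Asp24 → −7.
The N-terminus (+1) and C-terminus (−1) cancel.
Net charge = (+1) + (−7) = −6.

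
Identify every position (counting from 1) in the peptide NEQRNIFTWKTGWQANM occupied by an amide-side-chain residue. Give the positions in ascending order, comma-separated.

1, 3, 5, 14, 16

Matching residues: N1, Q3, N5, Q14, N16.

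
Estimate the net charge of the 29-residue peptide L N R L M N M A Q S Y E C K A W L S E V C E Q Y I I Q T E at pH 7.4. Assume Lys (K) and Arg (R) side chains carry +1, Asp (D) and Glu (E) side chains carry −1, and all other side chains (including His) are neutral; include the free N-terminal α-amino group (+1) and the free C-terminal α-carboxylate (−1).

Positive (K, R): R3, K14 → +2.
Negative (D, E): E12, E19, E22, E29 → −4.
The N-terminus (+1) and C-terminus (−1) cancel.
Net charge = (+2) + (−4) = −2.

-2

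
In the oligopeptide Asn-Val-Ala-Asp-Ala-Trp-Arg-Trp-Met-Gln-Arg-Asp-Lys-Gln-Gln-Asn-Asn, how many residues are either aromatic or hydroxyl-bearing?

2

Aromatic: F, W, Y. Hydroxyl-bearing: S, T, Y.
Aromatic residues here: Trp6, Trp8 (2).
Hydroxyl-bearing residues here: none (0).
(Y belongs to both groups, but none appear in this sequence.) Total = 2 + 0 = 2.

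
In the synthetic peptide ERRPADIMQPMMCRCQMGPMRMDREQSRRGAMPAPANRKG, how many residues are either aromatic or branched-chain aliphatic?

1

Aromatic: F, W, Y. Branched-chain aliphatic: I, L, V.
Aromatic residues here: none (0).
Branched-chain aliphatic residues here: I7 (1).
The two groups share no amino acid, so total = 0 + 1 = 1.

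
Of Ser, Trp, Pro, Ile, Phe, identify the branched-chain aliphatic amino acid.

Valine (V), leucine (L), and isoleucine (I) are the branched-chain amino acids.
Of the listed options, only Ile belongs to this group.

Ile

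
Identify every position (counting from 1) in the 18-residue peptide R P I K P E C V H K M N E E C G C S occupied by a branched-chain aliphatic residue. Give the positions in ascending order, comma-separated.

The BCAAs are Val, Leu, and Ile — aliphatic side chains with a branch point.
Matching residues: I3, V8.

3, 8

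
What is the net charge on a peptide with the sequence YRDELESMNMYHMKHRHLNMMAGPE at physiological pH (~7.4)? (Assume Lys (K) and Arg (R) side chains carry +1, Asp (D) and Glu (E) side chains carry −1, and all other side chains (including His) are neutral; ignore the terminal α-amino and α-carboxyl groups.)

Positive (K, R): R2, K14, R16 → +3.
Negative (D, E): D3, E4, E6, E25 → −4.
Net charge = (+3) + (−4) = −1.

-1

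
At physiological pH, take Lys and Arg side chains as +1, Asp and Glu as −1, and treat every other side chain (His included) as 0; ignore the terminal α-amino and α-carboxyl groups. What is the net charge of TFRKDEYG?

Positive (K, R): R3, K4 → +2.
Negative (D, E): D5, E6 → −2.
Net charge = (+2) + (−2) = 0.

0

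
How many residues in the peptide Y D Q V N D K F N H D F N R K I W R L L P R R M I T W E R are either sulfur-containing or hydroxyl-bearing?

Sulfur-containing: C, M. Hydroxyl-bearing: S, T, Y.
Sulfur-containing residues here: M24 (1).
Hydroxyl-bearing residues here: Y1, T26 (2).
The two groups share no amino acid, so total = 1 + 2 = 3.

3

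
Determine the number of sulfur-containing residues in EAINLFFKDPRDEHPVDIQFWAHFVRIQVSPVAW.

Only Cys (C) and Met (M) have a sulfur atom in the side chain.
None of the 34 residues belong to this group.

0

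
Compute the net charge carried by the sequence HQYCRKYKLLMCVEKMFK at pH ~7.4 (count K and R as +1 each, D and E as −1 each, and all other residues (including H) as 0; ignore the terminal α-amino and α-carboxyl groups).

+4

Positive (K, R): R5, K6, K8, K15, K18 → +5.
Negative (D, E): E14 → −1.
Net charge = (+5) + (−1) = +4.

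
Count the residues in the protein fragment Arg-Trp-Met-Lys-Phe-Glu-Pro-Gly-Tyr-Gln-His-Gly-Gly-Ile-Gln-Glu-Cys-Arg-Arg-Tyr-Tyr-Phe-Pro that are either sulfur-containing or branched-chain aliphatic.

3

Sulfur-containing: C, M. Branched-chain aliphatic: I, L, V.
Sulfur-containing residues here: Met3, Cys17 (2).
Branched-chain aliphatic residues here: Ile14 (1).
The two groups share no amino acid, so total = 2 + 1 = 3.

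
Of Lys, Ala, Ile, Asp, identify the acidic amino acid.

The acidic residues are Asp (D) and Glu (E), whose side chains end in a carboxylate group.
Of the listed options, only Asp belongs to this group.

Asp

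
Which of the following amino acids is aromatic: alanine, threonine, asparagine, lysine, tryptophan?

The aromatic amino acids are Phe (F, benzyl), Trp (W, indole), and Tyr (Y, phenol).
Of the listed options, only tryptophan belongs to this group.

tryptophan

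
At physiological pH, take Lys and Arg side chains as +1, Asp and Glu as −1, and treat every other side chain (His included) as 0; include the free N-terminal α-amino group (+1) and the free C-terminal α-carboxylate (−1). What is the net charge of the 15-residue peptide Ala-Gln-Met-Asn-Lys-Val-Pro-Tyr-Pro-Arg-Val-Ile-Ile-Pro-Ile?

+2

Positive (K, R): Lys5, Arg10 → +2.
Negative (D, E): none → −0.
The N-terminus (+1) and C-terminus (−1) cancel.
Net charge = (+2) + (−0) = +2.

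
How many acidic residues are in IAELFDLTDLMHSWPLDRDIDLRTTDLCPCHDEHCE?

10

Only D (aspartate) and E (glutamate) carry a side-chain carboxylic acid.
Matching residues: E3, D6, D9, D17, D19, D21, D26, D32, E33, E36.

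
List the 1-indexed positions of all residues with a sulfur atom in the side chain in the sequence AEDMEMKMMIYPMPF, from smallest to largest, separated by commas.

4, 6, 8, 9, 13

Cysteine (C, thiol) and methionine (M, thioether) are the two sulfur-containing amino acids.
Matching residues: M4, M6, M8, M9, M13.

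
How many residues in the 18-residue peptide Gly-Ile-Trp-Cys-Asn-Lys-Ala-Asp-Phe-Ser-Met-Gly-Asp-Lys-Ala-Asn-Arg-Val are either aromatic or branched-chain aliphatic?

Aromatic: F, W, Y. Branched-chain aliphatic: I, L, V.
Aromatic residues here: Trp3, Phe9 (2).
Branched-chain aliphatic residues here: Ile2, Val18 (2).
The two groups share no amino acid, so total = 2 + 2 = 4.

4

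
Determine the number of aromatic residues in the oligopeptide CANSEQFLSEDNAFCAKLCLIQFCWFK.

Phenylalanine (F), tryptophan (W), and tyrosine (Y) have aromatic ring side chains.
Matching residues: F7, F14, F23, W25, F26.

5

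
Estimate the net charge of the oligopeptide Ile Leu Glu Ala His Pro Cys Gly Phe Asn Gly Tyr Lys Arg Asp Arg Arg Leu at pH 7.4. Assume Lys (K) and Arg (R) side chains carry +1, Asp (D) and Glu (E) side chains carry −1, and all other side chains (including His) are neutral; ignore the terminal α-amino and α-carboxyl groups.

+2

Positive (K, R): Lys13, Arg14, Arg16, Arg17 → +4.
Negative (D, E): Glu3, Asp15 → −2.
Net charge = (+4) + (−2) = +2.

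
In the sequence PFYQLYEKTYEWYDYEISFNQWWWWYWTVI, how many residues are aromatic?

The aromatic amino acids are Phe (F, benzyl), Trp (W, indole), and Tyr (Y, phenol).
Matching residues: F2, Y3, Y6, Y10, W12, Y13, Y15, F19, W22, W23, W24, W25, Y26, W27.

14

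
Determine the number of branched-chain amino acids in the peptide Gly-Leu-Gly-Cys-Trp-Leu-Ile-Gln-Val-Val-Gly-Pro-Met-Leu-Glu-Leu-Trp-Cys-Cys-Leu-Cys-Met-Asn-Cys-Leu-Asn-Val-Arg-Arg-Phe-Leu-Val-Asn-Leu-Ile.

The BCAAs are Val, Leu, and Ile — aliphatic side chains with a branch point.
Matching residues: Leu2, Leu6, Ile7, Val9, Val10, Leu14, Leu16, Leu20, Leu25, Val27, Leu31, Val32, Leu34, Ile35.

14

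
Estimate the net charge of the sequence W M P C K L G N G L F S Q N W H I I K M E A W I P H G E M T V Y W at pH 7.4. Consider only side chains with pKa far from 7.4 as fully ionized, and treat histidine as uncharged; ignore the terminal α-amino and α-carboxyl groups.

0

At pH ~7.4 the Lys and Arg side chains are protonated (+1), the Asp and Glu side chains are deprotonated (−1), and with His taken as neutral all other side chains carry no charge.
Positive (K, R): K5, K19 → +2.
Negative (D, E): E21, E28 → −2.
Net charge = (+2) + (−2) = 0.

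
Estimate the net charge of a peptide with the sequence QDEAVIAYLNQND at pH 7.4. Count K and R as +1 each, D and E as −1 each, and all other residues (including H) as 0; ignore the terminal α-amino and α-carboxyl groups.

Positive (K, R): none → +0.
Negative (D, E): D2, E3, D13 → −3.
Net charge = (+0) + (−3) = −3.

-3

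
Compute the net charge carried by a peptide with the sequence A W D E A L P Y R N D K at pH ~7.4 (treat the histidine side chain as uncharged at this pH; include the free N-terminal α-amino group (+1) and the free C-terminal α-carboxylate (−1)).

The side chains ionized at physiological pH are Lys/Arg (+1) and Asp/Glu (−1); with His treated as neutral, nothing else contributes.
Positive (K, R): R9, K12 → +2.
Negative (D, E): D3, E4, D11 → −3.
The N-terminus (+1) and C-terminus (−1) cancel.
Net charge = (+2) + (−3) = −1.

-1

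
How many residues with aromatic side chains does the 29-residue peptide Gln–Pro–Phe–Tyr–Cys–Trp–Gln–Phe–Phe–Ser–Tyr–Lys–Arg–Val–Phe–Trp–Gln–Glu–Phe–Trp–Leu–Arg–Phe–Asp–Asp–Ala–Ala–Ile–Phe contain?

12

The aromatic amino acids are Phe (F, benzyl), Trp (W, indole), and Tyr (Y, phenol).
Matching residues: Phe3, Tyr4, Trp6, Phe8, Phe9, Tyr11, Phe15, Trp16, Phe19, Trp20, Phe23, Phe29.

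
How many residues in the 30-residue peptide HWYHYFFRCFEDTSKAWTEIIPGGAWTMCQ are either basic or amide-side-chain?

Basic: H, K, R. Amide-side-chain: N, Q.
Basic residues here: H1, H4, R8, K15 (4).
Amide-side-chain residues here: Q30 (1).
The two groups share no amino acid, so total = 4 + 1 = 5.

5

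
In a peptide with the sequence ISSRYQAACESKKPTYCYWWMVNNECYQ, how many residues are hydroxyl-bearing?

8

Serine (S), threonine (T), and tyrosine (Y) each carry a hydroxyl group on the side chain.
Matching residues: S2, S3, Y5, S11, T15, Y16, Y18, Y27.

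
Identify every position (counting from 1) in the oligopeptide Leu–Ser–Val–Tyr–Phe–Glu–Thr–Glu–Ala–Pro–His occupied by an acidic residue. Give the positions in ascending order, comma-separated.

6, 8

The acidic residues are Asp (D) and Glu (E), whose side chains end in a carboxylate group.
Matching residues: Glu6, Glu8.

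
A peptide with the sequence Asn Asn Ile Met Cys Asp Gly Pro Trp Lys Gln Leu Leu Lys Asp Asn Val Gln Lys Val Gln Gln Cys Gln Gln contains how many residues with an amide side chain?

9

Asparagine (N) and glutamine (Q) have uncharged amide side chains.
Matching residues: Asn1, Asn2, Gln11, Asn16, Gln18, Gln21, Gln22, Gln24, Gln25.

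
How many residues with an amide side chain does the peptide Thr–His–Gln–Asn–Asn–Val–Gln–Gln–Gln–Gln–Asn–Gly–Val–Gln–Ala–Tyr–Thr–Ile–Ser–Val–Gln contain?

10

The amide-side-chain residues are Asn (N) and Gln (Q).
Matching residues: Gln3, Asn4, Asn5, Gln7, Gln8, Gln9, Gln10, Asn11, Gln14, Gln21.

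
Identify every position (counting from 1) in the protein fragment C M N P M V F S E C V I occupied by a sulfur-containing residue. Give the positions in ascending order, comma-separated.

1, 2, 5, 10

Cysteine (C, thiol) and methionine (M, thioether) are the two sulfur-containing amino acids.
Matching residues: C1, M2, M5, C10.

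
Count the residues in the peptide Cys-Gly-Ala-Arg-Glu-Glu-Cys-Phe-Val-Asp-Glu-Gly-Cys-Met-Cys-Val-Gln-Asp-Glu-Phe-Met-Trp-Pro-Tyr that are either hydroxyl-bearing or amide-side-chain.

2

Hydroxyl-bearing: S, T, Y. Amide-side-chain: N, Q.
Hydroxyl-bearing residues here: Tyr24 (1).
Amide-side-chain residues here: Gln17 (1).
The two groups share no amino acid, so total = 1 + 1 = 2.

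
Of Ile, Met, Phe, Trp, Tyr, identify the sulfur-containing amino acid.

Met

Cysteine (C, thiol) and methionine (M, thioether) are the two sulfur-containing amino acids.
Of the listed options, only Met belongs to this group.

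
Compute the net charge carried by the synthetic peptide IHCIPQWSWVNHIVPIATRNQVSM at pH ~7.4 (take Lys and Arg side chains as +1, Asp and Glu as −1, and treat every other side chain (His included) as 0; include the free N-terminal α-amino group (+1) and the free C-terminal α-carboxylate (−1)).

Positive (K, R): R19 → +1.
Negative (D, E): none → −0.
The N-terminus (+1) and C-terminus (−1) cancel.
Net charge = (+1) + (−0) = +1.

+1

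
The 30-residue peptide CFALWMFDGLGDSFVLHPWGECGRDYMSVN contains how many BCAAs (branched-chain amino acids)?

Valine (V), leucine (L), and isoleucine (I) are the branched-chain amino acids.
Matching residues: L4, L10, V15, L16, V29.

5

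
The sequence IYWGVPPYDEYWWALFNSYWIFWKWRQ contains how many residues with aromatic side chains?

12

F, W, and Y each carry an aromatic ring on the side chain.
Matching residues: Y2, W3, Y8, Y11, W12, W13, F16, Y19, W20, F22, W23, W25.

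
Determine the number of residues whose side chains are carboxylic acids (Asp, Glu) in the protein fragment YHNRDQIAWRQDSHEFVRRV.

3

Matching residues: D5, D12, E15.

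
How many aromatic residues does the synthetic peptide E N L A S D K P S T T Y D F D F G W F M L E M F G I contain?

Phenylalanine (F), tryptophan (W), and tyrosine (Y) have aromatic ring side chains.
Matching residues: Y12, F14, F16, W18, F19, F24.

6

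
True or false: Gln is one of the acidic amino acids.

Only D (aspartate) and E (glutamate) carry a side-chain carboxylic acid.
Glutamine is not in this group.

False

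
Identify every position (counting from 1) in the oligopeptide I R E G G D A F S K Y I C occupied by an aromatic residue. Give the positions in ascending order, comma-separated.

The aromatic amino acids are Phe (F, benzyl), Trp (W, indole), and Tyr (Y, phenol).
Matching residues: F8, Y11.

8, 11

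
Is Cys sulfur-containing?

Yes

The sulfur-bearing residues are cysteine (–SH) and methionine (–S–CH₃).
Cysteine is in this group.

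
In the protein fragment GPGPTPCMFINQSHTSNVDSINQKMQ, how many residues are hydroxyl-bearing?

5

The –OH-bearing residues are Ser, Thr (aliphatic alcohols), and Tyr (phenol).
Matching residues: T5, S13, T15, S16, S20.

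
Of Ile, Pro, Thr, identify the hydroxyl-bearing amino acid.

Serine (S), threonine (T), and tyrosine (Y) each carry a hydroxyl group on the side chain.
Of the listed options, only Thr belongs to this group.

Thr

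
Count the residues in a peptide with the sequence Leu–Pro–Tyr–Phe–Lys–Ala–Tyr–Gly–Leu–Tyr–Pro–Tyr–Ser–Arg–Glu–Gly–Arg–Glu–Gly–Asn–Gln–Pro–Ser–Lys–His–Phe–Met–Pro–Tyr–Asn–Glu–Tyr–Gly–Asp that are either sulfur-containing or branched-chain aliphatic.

3

Sulfur-containing: C, M. Branched-chain aliphatic: I, L, V.
Sulfur-containing residues here: Met27 (1).
Branched-chain aliphatic residues here: Leu1, Leu9 (2).
The two groups share no amino acid, so total = 1 + 2 = 3.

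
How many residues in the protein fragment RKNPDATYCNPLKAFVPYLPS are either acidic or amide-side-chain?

3

Acidic: D, E. Amide-side-chain: N, Q.
Acidic residues here: D5 (1).
Amide-side-chain residues here: N3, N10 (2).
The two groups share no amino acid, so total = 1 + 2 = 3.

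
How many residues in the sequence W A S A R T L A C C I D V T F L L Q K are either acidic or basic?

Acidic: D, E. Basic: H, K, R.
Acidic residues here: D12 (1).
Basic residues here: R5, K19 (2).
The two groups share no amino acid, so total = 1 + 2 = 3.

3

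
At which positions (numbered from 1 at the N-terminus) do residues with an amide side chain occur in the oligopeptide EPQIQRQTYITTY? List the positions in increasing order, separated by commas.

3, 5, 7

Only N (asparagine) and Q (glutamine) carry a side-chain carboxamide.
Matching residues: Q3, Q5, Q7.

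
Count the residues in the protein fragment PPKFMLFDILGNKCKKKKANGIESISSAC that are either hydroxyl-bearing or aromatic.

5

Hydroxyl-bearing: S, T, Y. Aromatic: F, W, Y.
Hydroxyl-bearing residues here: S24, S26, S27 (3).
Aromatic residues here: F4, F7 (2).
(Y belongs to both groups, but none appear in this sequence.) Total = 3 + 2 = 5.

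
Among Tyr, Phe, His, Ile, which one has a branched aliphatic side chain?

Ile

The BCAAs are Val, Leu, and Ile — aliphatic side chains with a branch point.
Of the listed options, only Ile belongs to this group.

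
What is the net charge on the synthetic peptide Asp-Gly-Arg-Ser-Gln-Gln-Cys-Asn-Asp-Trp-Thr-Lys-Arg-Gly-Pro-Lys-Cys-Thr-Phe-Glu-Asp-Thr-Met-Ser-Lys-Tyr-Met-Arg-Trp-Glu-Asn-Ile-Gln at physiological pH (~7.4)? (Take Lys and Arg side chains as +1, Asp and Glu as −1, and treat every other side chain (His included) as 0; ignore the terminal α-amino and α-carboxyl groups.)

+1

Positive (K, R): Arg3, Lys12, Arg13, Lys16, Lys25, Arg28 → +6.
Negative (D, E): Asp1, Asp9, Glu20, Asp21, Glu30 → −5.
Net charge = (+6) + (−5) = +1.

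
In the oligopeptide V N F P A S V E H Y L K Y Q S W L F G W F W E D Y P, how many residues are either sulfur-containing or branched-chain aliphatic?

Sulfur-containing: C, M. Branched-chain aliphatic: I, L, V.
Sulfur-containing residues here: none (0).
Branched-chain aliphatic residues here: V1, V7, L11, L17 (4).
The two groups share no amino acid, so total = 0 + 4 = 4.

4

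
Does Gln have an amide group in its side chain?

Yes

Asparagine (N) and glutamine (Q) have uncharged amide side chains.
Glutamine is in this group.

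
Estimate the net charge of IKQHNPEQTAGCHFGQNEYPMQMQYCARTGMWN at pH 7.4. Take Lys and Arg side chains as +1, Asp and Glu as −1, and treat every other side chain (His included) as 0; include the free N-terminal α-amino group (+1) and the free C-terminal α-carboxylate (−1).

0

Positive (K, R): K2, R28 → +2.
Negative (D, E): E7, E18 → −2.
The N-terminus (+1) and C-terminus (−1) cancel.
Net charge = (+2) + (−2) = 0.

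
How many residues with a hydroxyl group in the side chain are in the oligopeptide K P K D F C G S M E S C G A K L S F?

3

Serine (S), threonine (T), and tyrosine (Y) each carry a hydroxyl group on the side chain.
Matching residues: S8, S11, S17.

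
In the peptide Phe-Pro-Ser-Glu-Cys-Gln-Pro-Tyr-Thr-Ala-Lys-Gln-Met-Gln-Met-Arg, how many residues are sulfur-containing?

Only Cys (C) and Met (M) have a sulfur atom in the side chain.
Matching residues: Cys5, Met13, Met15.

3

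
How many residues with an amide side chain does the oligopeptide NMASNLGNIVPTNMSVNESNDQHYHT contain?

7

Only N (asparagine) and Q (glutamine) carry a side-chain carboxamide.
Matching residues: N1, N5, N8, N13, N17, N20, Q22.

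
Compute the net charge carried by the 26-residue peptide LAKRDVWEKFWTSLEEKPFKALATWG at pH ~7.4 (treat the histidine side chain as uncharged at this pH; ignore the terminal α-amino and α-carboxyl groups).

The side chains ionized at physiological pH are Lys/Arg (+1) and Asp/Glu (−1); with His treated as neutral, nothing else contributes.
Positive (K, R): K3, R4, K9, K17, K20 → +5.
Negative (D, E): D5, E8, E15, E16 → −4.
Net charge = (+5) + (−4) = +1.

+1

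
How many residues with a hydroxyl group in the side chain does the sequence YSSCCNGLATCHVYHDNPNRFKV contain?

The –OH-bearing residues are Ser, Thr (aliphatic alcohols), and Tyr (phenol).
Matching residues: Y1, S2, S3, T10, Y14.

5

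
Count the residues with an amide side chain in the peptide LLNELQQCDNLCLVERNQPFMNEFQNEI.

Asparagine (N) and glutamine (Q) have uncharged amide side chains.
Matching residues: N3, Q6, Q7, N10, N17, Q18, N22, Q25, N26.

9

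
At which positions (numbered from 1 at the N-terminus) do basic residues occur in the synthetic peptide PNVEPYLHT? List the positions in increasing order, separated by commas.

The basic amino acids are Lys (K), Arg (R), and His (H).
Matching residues: H8.

8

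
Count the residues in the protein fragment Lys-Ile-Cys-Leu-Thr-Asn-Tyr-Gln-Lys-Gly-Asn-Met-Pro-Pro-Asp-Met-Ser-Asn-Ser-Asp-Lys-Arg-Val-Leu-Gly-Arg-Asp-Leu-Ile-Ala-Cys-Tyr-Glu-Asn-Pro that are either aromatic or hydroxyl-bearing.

5

Aromatic: F, W, Y. Hydroxyl-bearing: S, T, Y.
Aromatic residues here: Tyr7, Tyr32 (2).
Hydroxyl-bearing residues here: Thr5, Tyr7, Ser17, Ser19, Tyr32 (5).
Y is in both groups, so the 2 Y residues must not be double-counted.
Total = 2 + 5 − 2 = 5.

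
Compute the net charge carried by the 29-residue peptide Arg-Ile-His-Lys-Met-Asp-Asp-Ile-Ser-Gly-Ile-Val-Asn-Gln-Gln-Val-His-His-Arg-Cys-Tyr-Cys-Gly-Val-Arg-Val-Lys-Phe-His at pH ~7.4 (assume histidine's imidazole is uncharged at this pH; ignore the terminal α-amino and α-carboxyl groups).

+3

The side chains ionized at physiological pH are Lys/Arg (+1) and Asp/Glu (−1); with His treated as neutral, nothing else contributes.
Positive (K, R): Arg1, Lys4, Arg19, Arg25, Lys27 → +5.
Negative (D, E): Asp6, Asp7 → −2.
Net charge = (+5) + (−2) = +3.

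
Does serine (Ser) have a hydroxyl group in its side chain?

Yes

S, T, and Y are the three residues with a side-chain hydroxyl.
Serine is in this group.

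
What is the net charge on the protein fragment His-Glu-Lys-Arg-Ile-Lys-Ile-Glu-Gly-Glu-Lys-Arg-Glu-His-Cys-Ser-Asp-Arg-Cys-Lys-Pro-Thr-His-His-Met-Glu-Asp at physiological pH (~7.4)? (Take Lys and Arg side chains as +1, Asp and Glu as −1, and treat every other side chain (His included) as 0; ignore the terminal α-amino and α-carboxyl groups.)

0

Positive (K, R): Lys3, Arg4, Lys6, Lys11, Arg12, Arg18, Lys20 → +7.
Negative (D, E): Glu2, Glu8, Glu10, Glu13, Asp17, Glu26, Asp27 → −7.
Net charge = (+7) + (−7) = 0.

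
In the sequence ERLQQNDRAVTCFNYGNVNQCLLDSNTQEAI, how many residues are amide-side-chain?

Asparagine (N) and glutamine (Q) have uncharged amide side chains.
Matching residues: Q4, Q5, N6, N14, N17, N19, Q20, N26, Q28.

9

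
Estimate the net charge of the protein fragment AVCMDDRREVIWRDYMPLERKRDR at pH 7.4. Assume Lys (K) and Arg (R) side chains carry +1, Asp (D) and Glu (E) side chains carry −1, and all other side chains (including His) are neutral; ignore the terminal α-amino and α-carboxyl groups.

+1

Positive (K, R): R7, R8, R13, R20, K21, R22, R24 → +7.
Negative (D, E): D5, D6, E9, D14, E19, D23 → −6.
Net charge = (+7) + (−6) = +1.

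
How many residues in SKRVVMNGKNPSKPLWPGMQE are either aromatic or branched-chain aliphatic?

Aromatic: F, W, Y. Branched-chain aliphatic: I, L, V.
Aromatic residues here: W16 (1).
Branched-chain aliphatic residues here: V4, V5, L15 (3).
The two groups share no amino acid, so total = 1 + 3 = 4.

4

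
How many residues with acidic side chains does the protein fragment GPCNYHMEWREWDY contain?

Only D (aspartate) and E (glutamate) carry a side-chain carboxylic acid.
Matching residues: E8, E11, D13.

3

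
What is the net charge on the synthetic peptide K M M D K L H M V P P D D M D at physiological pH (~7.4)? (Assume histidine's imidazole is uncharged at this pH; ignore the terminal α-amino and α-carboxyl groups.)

-2

At pH ~7.4 the Lys and Arg side chains are protonated (+1), the Asp and Glu side chains are deprotonated (−1), and with His taken as neutral all other side chains carry no charge.
Positive (K, R): K1, K5 → +2.
Negative (D, E): D4, D12, D13, D15 → −4.
Net charge = (+2) + (−4) = −2.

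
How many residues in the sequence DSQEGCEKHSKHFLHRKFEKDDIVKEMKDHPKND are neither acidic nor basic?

Acidic: D, E. Basic: K, R, H. All other residues are neither.
Matching residues: S2, Q3, G5, C6, S10, F13, L14, F18, I23, V24, M27, P31, N33.

13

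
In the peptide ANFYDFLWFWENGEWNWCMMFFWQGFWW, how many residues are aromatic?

Phenylalanine (F), tryptophan (W), and tyrosine (Y) have aromatic ring side chains.
Matching residues: F3, Y4, F6, W8, F9, W10, W15, W17, F21, F22, W23, F26, W27, W28.

14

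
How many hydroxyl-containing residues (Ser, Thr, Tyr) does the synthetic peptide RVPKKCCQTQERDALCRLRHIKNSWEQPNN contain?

Matching residues: T9, S24.

2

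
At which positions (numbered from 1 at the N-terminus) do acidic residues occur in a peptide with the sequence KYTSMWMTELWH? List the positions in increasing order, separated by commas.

9

Aspartate (D) and glutamate (E) have carboxylic-acid side chains and are the acidic amino acids.
Matching residues: E9.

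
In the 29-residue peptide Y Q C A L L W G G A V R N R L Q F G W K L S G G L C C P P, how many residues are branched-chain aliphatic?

V, L, and I make up the branched-chain aliphatic group.
Matching residues: L5, L6, V11, L15, L21, L25.

6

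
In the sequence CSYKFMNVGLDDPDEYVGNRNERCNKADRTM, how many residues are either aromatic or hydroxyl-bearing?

5

Aromatic: F, W, Y. Hydroxyl-bearing: S, T, Y.
Aromatic residues here: Y3, F5, Y16 (3).
Hydroxyl-bearing residues here: S2, Y3, Y16, T30 (4).
Y is in both groups, so the 2 Y residues must not be double-counted.
Total = 3 + 4 − 2 = 5.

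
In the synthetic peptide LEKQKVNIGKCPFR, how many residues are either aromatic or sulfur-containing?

2

Aromatic: F, W, Y. Sulfur-containing: C, M.
Aromatic residues here: F13 (1).
Sulfur-containing residues here: C11 (1).
The two groups share no amino acid, so total = 1 + 1 = 2.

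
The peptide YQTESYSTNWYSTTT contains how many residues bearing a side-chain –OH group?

11

The –OH-bearing residues are Ser, Thr (aliphatic alcohols), and Tyr (phenol).
Matching residues: Y1, T3, S5, Y6, S7, T8, Y11, S12, T13, T14, T15.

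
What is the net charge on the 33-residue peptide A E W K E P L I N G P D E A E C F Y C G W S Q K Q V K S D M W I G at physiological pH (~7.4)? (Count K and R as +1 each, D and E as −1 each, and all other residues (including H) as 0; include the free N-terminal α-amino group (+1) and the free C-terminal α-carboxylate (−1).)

-3

Positive (K, R): K4, K24, K27 → +3.
Negative (D, E): E2, E5, D12, E13, E15, D29 → −6.
The N-terminus (+1) and C-terminus (−1) cancel.
Net charge = (+3) + (−6) = −3.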